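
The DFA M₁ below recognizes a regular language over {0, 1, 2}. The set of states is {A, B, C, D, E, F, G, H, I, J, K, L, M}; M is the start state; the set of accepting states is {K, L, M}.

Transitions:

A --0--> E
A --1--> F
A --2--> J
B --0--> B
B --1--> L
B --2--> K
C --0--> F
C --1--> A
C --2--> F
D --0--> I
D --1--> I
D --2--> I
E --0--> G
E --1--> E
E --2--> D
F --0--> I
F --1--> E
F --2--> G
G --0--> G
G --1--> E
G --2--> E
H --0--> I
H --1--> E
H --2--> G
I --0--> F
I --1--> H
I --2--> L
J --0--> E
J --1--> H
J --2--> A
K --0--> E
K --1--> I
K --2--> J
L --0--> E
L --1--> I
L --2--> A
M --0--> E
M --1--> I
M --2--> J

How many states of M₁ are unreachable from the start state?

BFS from M reaches {A, D, E, F, G, H, I, J, L, M}; the 3 state(s) B, C, K are never visited.

3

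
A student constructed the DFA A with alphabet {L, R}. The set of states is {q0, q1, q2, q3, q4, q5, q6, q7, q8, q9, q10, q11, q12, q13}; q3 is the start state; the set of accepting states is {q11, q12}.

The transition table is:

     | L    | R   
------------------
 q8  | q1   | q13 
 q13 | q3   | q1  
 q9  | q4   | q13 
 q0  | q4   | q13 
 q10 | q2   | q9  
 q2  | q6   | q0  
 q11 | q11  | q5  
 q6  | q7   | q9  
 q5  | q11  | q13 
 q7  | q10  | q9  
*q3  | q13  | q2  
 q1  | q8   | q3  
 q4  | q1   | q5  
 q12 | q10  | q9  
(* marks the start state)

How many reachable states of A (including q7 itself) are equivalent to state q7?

4

First remove the unreachable states {q12}; 13 states remain.
Initial partition by acceptance: {q11} | {q0,q1,q2,q3,q4,q5,q6,q7,q8,q9,q10,q13}.
Refine {q0,q1,q2,q3,q4,q5,q6,q7,q8,q9,q10,q13} on symbol L: members go to different blocks, giving {q0,q1,q2,q3,q4,q6,q7,q8,q9,q10,q13} and {q5}.
On input R, block {q0,q1,q2,q3,q4,q6,q7,q8,q9,q10,q13} splits into {q0,q1,q2,q3,q6,q7,q8,q9,q10,q13} and {q4}.
Refine {q0,q1,q2,q3,q6,q7,q8,q9,q10,q13} on symbol L: members go to different blocks, giving {q1,q2,q3,q6,q7,q8,q10,q13} and {q0,q9}.
On input R, block {q1,q2,q3,q6,q7,q8,q10,q13} splits into {q1,q3,q8,q13} and {q2,q6,q7,q10}.
On input R, block {q1,q3,q8,q13} splits into {q1,q8,q13} and {q3}.
On input L, block {q1,q8,q13} splits into {q1,q8} and {q13}.
On input R, block {q1,q8} splits into {q1} and {q8}.
The partition is now stable with 9 blocks: {q11} | {q1} | {q5} | {q4} | {q0,q9} | {q2,q6,q7,q10} | {q3} | {q13} | {q8}.
The equivalence class containing q7 is {q2,q6,q7,q10}, of size 4.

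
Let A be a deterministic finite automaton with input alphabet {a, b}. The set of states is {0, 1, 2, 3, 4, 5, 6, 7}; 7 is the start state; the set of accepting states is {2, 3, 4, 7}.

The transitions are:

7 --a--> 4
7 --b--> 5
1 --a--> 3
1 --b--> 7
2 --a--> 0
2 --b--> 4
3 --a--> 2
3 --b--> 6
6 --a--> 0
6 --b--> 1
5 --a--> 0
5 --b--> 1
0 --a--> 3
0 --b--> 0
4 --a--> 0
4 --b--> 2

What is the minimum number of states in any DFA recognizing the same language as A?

All states are reachable from the start state.
P0 = {2,3,4,7} | {0,1,5,6}.
Split {2,3,4,7} by δ(·,a) → {2,4} and {3,7}.
Refine {0,1,5,6} on symbol a: members go to different blocks, giving {0,1} and {5,6}.
Split {0,1} by δ(·,b) → {0} and {1}.
No further refinement is possible. Final partition (5 blocks): {2,4} | {0} | {3,7} | {5,6} | {1}.

5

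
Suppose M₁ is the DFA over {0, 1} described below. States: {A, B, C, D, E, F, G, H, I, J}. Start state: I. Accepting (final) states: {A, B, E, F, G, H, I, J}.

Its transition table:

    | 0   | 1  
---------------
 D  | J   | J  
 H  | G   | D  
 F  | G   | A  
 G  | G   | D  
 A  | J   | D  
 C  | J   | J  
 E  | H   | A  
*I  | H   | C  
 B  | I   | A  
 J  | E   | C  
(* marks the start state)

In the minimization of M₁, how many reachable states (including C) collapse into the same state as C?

2

First remove the unreachable states {B,F}; 8 states remain.
P0 = {A,E,G,H,I,J} | {C,D}.
Split {A,E,G,H,I,J} by δ(·,1) → {A,G,H,I,J} and {E}.
Refine {A,G,H,I,J} on symbol 0: members go to different blocks, giving {A,G,H,I} and {J}.
Refine {A,G,H,I} on symbol 0: members go to different blocks, giving {G,H,I} and {A}.
Stable partition: {G,H,I} | {C,D} | {E} | {J} | {A} — 5 equivalence classes.
The equivalence class containing C is {C,D}, of size 2.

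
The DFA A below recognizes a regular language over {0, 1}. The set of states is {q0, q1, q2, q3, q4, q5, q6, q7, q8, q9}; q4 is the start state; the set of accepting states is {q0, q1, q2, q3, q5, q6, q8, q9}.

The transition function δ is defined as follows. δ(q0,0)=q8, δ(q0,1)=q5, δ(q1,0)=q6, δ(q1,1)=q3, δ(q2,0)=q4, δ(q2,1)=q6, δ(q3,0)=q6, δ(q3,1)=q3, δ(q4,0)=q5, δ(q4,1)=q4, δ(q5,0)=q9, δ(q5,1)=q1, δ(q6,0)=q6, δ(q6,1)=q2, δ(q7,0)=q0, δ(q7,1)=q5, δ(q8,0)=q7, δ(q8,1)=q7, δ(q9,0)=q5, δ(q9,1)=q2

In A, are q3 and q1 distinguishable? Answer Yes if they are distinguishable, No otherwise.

No

States {q0,q7,q8} cannot be reached from the start state, so discard them.
P0 = {q1,q2,q3,q5,q6,q9} | {q4}.
Refine {q1,q2,q3,q5,q6,q9} on symbol 0: members go to different blocks, giving {q1,q3,q5,q6,q9} and {q2}.
Refine {q1,q3,q5,q6,q9} on symbol 1: members go to different blocks, giving {q1,q3,q5} and {q6,q9}.
Split {q6,q9} by δ(·,0) → {q6} and {q9}.
Split {q1,q3,q5} by δ(·,0) → {q1,q3} and {q5}.
No further refinement is possible. Final partition (6 blocks): {q1,q3} | {q4} | {q2} | {q6} | {q9} | {q5}.
q3 and q1 lie in the same block of the stable partition, so they are equivalent — no string distinguishes them.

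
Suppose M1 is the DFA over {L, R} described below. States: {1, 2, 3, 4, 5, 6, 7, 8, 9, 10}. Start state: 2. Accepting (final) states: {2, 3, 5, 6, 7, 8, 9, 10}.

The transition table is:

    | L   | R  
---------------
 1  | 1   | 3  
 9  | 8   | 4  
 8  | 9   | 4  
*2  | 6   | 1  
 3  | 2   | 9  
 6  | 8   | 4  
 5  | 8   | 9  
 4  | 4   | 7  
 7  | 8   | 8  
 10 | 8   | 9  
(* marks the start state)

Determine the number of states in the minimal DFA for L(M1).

3

States {5,10} cannot be reached from the start state, so discard them.
P0 = {2,3,6,7,8,9} | {1,4}.
Refine {2,3,6,7,8,9} on symbol R: members go to different blocks, giving {2,6,8,9} and {3,7}.
Stable partition: {2,6,8,9} | {1,4} | {3,7} — 3 equivalence classes.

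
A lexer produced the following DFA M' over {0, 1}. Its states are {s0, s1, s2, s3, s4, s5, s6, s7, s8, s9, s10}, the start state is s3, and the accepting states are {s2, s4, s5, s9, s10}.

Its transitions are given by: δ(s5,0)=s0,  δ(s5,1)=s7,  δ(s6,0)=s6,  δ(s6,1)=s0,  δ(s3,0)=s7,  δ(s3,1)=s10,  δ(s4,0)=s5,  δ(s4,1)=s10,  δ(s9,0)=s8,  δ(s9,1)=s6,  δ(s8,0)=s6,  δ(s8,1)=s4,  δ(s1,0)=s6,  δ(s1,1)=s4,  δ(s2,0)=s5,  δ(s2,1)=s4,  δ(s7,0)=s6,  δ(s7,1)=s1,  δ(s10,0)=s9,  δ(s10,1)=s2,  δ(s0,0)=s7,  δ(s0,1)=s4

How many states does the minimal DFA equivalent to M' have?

Start with accepting vs non-accepting: {s2,s4,s5,s9,s10} | {s0,s1,s3,s6,s7,s8}.
Refine {s2,s4,s5,s9,s10} on symbol 0: members go to different blocks, giving {s2,s4,s10} and {s5,s9}.
On input 1, block {s0,s1,s3,s6,s7,s8} splits into {s0,s1,s3,s8} and {s6,s7}.
Stable partition: {s2,s4,s10} | {s0,s1,s3,s8} | {s5,s9} | {s6,s7} — 4 equivalence classes.

4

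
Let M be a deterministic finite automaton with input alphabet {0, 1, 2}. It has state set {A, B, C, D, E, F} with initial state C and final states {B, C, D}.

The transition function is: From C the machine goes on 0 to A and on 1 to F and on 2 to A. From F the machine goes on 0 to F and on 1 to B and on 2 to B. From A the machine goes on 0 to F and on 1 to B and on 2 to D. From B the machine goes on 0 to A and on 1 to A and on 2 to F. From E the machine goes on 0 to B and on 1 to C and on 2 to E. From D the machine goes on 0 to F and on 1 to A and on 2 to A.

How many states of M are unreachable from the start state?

No path from C leads to E; the other 5 states are all reachable.

1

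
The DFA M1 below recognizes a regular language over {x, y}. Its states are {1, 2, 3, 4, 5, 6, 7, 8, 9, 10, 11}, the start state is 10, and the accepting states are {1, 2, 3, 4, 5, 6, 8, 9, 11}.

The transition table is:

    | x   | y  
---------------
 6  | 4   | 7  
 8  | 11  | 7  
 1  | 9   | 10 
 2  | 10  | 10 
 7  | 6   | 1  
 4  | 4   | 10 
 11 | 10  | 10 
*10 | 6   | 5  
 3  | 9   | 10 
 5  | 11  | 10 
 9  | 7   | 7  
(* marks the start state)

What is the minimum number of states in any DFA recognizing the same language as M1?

4

First remove the unreachable states {2,3,8}; 8 states remain.
P0 = {1,4,5,6,9,11} | {7,10}.
Refine {1,4,5,6,9,11} on symbol x: members go to different blocks, giving {1,4,5,6} and {9,11}.
On input x, block {1,4,5,6} splits into {1,5} and {4,6}.
The partition is now stable with 4 blocks: {1,5} | {7,10} | {9,11} | {4,6}.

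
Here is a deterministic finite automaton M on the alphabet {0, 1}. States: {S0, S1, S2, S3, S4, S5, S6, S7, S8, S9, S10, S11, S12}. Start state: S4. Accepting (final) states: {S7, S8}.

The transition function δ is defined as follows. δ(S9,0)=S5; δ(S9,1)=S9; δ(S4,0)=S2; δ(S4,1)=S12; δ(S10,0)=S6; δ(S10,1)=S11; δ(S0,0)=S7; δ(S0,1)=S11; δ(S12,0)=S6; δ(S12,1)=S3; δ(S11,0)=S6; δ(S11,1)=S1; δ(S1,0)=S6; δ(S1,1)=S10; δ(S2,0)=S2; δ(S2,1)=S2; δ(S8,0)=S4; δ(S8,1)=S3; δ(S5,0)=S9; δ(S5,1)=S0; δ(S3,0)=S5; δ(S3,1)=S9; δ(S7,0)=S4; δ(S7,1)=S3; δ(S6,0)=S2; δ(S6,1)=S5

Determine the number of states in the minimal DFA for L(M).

9

States {S8} cannot be reached from the start state, so discard them.
P0 = {S7} | {S0,S1,S2,S3,S4,S5,S6,S9,S10,S11,S12}.
On input 0, block {S0,S1,S2,S3,S4,S5,S6,S9,S10,S11,S12} splits into {S1,S2,S3,S4,S5,S6,S9,S10,S11,S12} and {S0}.
Split {S1,S2,S3,S4,S5,S6,S9,S10,S11,S12} by δ(·,1) → {S1,S2,S3,S4,S6,S9,S10,S11,S12} and {S5}.
Refine {S1,S2,S3,S4,S6,S9,S10,S11,S12} on symbol 0: members go to different blocks, giving {S1,S2,S4,S6,S10,S11,S12} and {S3,S9}.
Refine {S1,S2,S4,S6,S10,S11,S12} on symbol 1: members go to different blocks, giving {S1,S2,S4,S10,S11} and {S6} and {S12}.
Refine {S1,S2,S4,S10,S11} on symbol 0: members go to different blocks, giving {S1,S10,S11} and {S2,S4}.
Refine {S2,S4} on symbol 1: members go to different blocks, giving {S2} and {S4}.
The partition is now stable with 9 blocks: {S7} | {S1,S10,S11} | {S0} | {S5} | {S3,S9} | {S6} | {S12} | {S2} | {S4}.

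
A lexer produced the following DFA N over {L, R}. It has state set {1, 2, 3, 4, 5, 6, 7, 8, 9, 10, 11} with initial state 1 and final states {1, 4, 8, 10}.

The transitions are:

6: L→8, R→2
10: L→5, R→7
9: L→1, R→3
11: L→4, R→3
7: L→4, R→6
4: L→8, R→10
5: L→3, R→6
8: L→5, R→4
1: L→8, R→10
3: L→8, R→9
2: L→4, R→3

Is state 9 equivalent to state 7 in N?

Yes

States {11} cannot be reached from the start state, so discard them.
Initial partition by acceptance: {1,4,8,10} | {2,3,5,6,7,9}.
On input L, block {1,4,8,10} splits into {1,4} and {8,10}.
On input L, block {2,3,5,6,7,9} splits into {2,7,9} and {3,6} and {5}.
Refine {8,10} on symbol R: members go to different blocks, giving {8} and {10}.
The partition is now stable with 6 blocks: {1,4} | {2,7,9} | {8} | {3,6} | {5} | {10}.
9 and 7 lie in the same block of the stable partition, so they are equivalent — no string distinguishes them.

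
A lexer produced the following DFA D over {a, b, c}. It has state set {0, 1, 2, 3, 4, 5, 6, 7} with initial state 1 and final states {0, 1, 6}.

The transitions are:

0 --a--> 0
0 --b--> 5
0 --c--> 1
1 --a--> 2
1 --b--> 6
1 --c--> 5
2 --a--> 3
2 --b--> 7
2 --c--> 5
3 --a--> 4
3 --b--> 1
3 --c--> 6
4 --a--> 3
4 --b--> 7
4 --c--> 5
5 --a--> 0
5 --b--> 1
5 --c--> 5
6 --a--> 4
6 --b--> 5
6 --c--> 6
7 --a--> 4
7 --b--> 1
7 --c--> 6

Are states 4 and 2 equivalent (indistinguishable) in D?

All states are reachable from the start state.
Initial partition by acceptance: {0,1,6} | {2,3,4,5,7}.
Split {0,1,6} by δ(·,a) → {1,6} and {0}.
Refine {1,6} on symbol b: members go to different blocks, giving {1} and {6}.
On input a, block {2,3,4,5,7} splits into {2,3,4,7} and {5}.
Refine {2,3,4,7} on symbol b: members go to different blocks, giving {2,4} and {3,7}.
No further refinement is possible. Final partition (6 blocks): {1} | {2,4} | {0} | {6} | {5} | {3,7}.
4 and 2 lie in the same block of the stable partition, so they are equivalent — no string distinguishes them.

Yes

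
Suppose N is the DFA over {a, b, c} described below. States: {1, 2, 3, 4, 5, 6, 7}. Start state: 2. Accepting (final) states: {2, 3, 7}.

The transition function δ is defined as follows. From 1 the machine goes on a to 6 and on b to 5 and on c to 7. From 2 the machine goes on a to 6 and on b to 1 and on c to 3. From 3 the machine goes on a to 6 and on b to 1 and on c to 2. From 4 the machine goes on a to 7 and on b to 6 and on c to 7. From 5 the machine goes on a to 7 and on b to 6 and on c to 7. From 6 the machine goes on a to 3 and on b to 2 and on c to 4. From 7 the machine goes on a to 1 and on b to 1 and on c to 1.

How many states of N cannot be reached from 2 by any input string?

0

Exploring from 2, all states are eventually visited, so none are unreachable.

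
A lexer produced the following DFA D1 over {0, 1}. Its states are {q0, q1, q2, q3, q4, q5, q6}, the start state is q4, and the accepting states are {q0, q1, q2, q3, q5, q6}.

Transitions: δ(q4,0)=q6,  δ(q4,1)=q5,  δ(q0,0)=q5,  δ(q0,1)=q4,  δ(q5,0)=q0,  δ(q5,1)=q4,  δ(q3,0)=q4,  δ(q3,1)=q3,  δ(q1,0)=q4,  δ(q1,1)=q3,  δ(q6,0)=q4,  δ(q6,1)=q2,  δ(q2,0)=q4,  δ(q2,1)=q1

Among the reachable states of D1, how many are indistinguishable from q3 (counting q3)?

Every state is reachable, so we keep all 7.
Start with accepting vs non-accepting: {q0,q1,q2,q3,q5,q6} | {q4}.
On input 0, block {q0,q1,q2,q3,q5,q6} splits into {q1,q2,q3,q6} and {q0,q5}.
The partition is now stable with 3 blocks: {q1,q2,q3,q6} | {q4} | {q0,q5}.
State q3 belongs to the block {q1,q2,q3,q6}, which has 4 states.

4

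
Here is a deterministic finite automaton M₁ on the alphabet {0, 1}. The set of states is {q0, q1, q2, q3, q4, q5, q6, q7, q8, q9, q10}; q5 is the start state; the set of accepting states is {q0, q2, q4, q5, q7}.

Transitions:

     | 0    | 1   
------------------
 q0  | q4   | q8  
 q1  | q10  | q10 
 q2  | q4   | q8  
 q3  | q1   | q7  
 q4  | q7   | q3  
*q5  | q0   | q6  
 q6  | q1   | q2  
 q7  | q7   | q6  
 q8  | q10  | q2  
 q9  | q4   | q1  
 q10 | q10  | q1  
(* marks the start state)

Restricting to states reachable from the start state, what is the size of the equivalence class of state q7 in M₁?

5

First remove the unreachable states {q9}; 10 states remain.
P0 = {q0,q2,q4,q5,q7} | {q1,q3,q6,q8,q10}.
Split {q1,q3,q6,q8,q10} by δ(·,1) → {q3,q6,q8} and {q1,q10}.
No further refinement is possible. Final partition (3 blocks): {q0,q2,q4,q5,q7} | {q3,q6,q8} | {q1,q10}.
State q7 belongs to the block {q0,q2,q4,q5,q7}, which has 5 states.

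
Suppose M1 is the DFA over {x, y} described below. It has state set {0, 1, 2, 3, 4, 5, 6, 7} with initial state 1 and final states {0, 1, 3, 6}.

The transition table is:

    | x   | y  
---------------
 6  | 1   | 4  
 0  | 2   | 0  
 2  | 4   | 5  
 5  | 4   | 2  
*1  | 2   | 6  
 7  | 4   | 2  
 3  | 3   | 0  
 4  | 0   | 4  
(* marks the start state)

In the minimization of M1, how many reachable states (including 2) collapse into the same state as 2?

Reachable states from the start: {0,1,2,4,5,6}. Unreachable: {3,7} — drop them.
Initial partition by acceptance: {0,1,6} | {2,4,5}.
Split {0,1,6} by δ(·,x) → {0,1} and {6}.
Refine {0,1} on symbol y: members go to different blocks, giving {0} and {1}.
Refine {2,4,5} on symbol x: members go to different blocks, giving {2,5} and {4}.
Stable partition: {0} | {2,5} | {6} | {1} | {4} — 5 equivalence classes.
The equivalence class containing 2 is {2,5}, of size 2.

2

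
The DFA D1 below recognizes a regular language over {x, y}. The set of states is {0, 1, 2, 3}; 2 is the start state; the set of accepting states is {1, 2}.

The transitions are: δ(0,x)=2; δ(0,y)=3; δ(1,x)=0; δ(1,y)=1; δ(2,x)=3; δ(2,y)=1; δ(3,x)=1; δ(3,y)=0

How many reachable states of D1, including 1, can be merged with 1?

Every state is reachable, so we keep all 4.
Initial partition by acceptance: {1,2} | {0,3}.
The partition is now stable with 2 blocks: {1,2} | {0,3}.
The equivalence class containing 1 is {1,2}, of size 2.

2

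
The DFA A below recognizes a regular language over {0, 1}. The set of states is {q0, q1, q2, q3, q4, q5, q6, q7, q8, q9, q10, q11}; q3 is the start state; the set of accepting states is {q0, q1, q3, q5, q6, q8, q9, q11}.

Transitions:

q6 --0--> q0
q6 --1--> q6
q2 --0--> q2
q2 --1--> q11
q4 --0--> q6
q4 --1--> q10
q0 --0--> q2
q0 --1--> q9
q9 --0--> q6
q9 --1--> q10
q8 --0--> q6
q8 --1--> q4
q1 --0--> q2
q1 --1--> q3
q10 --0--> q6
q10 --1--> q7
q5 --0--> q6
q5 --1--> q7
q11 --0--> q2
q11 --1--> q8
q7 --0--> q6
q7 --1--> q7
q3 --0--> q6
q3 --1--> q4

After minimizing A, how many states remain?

Reachable states from the start: {q0,q2,q3,q4,q6,q7,q8,q9,q10,q11}. Unreachable: {q1,q5} — drop them.
Start with accepting vs non-accepting: {q0,q3,q6,q8,q9,q11} | {q2,q4,q7,q10}.
Refine {q0,q3,q6,q8,q9,q11} on symbol 0: members go to different blocks, giving {q3,q6,q8,q9} and {q0,q11}.
Split {q3,q6,q8,q9} by δ(·,0) → {q3,q8,q9} and {q6}.
On input 0, block {q2,q4,q7,q10} splits into {q4,q7,q10} and {q2}.
The partition is now stable with 5 blocks: {q3,q8,q9} | {q4,q7,q10} | {q0,q11} | {q6} | {q2}.

5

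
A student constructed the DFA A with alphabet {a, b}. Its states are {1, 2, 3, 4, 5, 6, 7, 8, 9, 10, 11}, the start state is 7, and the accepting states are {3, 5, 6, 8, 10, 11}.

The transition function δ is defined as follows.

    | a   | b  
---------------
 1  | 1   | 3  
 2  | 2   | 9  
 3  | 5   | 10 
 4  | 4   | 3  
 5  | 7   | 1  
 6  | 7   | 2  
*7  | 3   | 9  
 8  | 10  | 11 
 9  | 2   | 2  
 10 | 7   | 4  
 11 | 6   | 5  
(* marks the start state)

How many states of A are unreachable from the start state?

BFS from 7 reaches {1, 2, 3, 4, 5, 7, 9, 10}; the 3 state(s) 6, 8, 11 are never visited.

3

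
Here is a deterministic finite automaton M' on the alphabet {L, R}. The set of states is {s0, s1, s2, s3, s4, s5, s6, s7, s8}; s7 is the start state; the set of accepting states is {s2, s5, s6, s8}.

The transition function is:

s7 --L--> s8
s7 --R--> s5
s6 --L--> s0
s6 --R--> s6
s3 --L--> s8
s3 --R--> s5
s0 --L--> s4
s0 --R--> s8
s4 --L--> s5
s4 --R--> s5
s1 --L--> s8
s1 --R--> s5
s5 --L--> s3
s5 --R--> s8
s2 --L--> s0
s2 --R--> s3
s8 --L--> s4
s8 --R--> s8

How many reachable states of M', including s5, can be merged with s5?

First remove the unreachable states {s0,s1,s2,s6}; 5 states remain.
P0 = {s5,s8} | {s3,s4,s7}.
The partition is now stable with 2 blocks: {s5,s8} | {s3,s4,s7}.
The equivalence class containing s5 is {s5,s8}, of size 2.

2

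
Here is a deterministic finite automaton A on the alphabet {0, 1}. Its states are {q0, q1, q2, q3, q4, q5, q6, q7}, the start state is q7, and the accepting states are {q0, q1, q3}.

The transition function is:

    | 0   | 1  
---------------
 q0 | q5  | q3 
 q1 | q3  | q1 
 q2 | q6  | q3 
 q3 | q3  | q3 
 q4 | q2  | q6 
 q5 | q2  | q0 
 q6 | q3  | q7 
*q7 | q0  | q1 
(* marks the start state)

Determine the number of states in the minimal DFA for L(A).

Reachable states from the start: {q0,q1,q2,q3,q5,q6,q7}. Unreachable: {q4} — drop them.
P0 = {q0,q1,q3} | {q2,q5,q6,q7}.
Refine {q0,q1,q3} on symbol 0: members go to different blocks, giving {q1,q3} and {q0}.
Refine {q2,q5,q6,q7} on symbol 0: members go to different blocks, giving {q2,q5} and {q6} and {q7}.
On input 0, block {q2,q5} splits into {q2} and {q5}.
No further refinement is possible. Final partition (6 blocks): {q1,q3} | {q2} | {q0} | {q6} | {q7} | {q5}.

6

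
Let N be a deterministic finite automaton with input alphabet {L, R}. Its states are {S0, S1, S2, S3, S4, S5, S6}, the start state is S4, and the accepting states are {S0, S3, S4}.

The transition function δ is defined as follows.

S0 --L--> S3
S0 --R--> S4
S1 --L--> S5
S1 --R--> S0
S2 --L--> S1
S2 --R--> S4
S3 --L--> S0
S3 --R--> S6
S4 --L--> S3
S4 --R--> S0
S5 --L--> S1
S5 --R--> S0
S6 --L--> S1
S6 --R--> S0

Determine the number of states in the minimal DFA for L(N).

3

First remove the unreachable states {S2}; 6 states remain.
Initial partition by acceptance: {S0,S3,S4} | {S1,S5,S6}.
Split {S0,S3,S4} by δ(·,R) → {S0,S4} and {S3}.
The partition is now stable with 3 blocks: {S0,S4} | {S1,S5,S6} | {S3}.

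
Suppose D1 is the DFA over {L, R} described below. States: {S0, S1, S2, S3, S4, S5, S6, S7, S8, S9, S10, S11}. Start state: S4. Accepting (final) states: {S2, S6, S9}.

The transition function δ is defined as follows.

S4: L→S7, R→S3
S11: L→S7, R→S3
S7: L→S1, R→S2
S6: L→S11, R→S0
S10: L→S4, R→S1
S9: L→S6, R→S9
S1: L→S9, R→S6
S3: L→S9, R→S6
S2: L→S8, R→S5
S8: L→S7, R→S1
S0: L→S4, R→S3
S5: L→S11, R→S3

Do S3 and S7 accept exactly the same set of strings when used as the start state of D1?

No

States {S10} cannot be reached from the start state, so discard them.
P0 = {S2,S6,S9} | {S0,S1,S3,S4,S5,S7,S8,S11}.
Refine {S2,S6,S9} on symbol L: members go to different blocks, giving {S2,S6} and {S9}.
Split {S0,S1,S3,S4,S5,S7,S8,S11} by δ(·,L) → {S0,S4,S5,S7,S8,S11} and {S1,S3}.
On input L, block {S0,S4,S5,S7,S8,S11} splits into {S0,S4,S5,S8,S11} and {S7}.
Refine {S0,S4,S5,S8,S11} on symbol L: members go to different blocks, giving {S4,S8,S11} and {S0,S5}.
No further refinement is possible. Final partition (6 blocks): {S2,S6} | {S4,S8,S11} | {S9} | {S1,S3} | {S7} | {S0,S5}.
S3 and S7 end up in different blocks, so they are distinguishable. For instance, the string 'L' is accepted from only S3.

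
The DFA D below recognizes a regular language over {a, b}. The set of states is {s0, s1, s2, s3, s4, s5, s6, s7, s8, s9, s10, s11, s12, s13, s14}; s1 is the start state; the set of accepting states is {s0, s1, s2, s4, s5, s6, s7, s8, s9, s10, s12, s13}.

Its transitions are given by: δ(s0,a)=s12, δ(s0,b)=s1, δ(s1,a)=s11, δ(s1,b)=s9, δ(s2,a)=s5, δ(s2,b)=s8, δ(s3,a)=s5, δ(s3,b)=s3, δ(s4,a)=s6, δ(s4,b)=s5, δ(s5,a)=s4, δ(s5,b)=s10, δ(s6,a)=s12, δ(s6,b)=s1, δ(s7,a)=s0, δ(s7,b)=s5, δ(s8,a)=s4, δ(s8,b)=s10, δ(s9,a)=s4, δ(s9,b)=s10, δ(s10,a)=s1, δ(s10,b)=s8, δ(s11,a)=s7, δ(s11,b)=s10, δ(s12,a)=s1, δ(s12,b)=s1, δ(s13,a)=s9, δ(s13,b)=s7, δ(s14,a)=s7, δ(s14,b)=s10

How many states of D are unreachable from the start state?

4

No path from s1 leads to s2, s3, s13, s14; the other 11 states are all reachable.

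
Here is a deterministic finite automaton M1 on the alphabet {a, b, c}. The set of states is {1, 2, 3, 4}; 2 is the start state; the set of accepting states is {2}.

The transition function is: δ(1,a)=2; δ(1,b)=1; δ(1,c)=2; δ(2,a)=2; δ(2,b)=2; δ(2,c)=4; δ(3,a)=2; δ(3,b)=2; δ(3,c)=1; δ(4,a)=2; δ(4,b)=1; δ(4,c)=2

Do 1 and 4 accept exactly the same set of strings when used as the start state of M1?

Yes

States {3} cannot be reached from the start state, so discard them.
Start with accepting vs non-accepting: {2} | {1,4}.
The partition is now stable with 2 blocks: {2} | {1,4}.
1 and 4 lie in the same block of the stable partition, so they are equivalent — no string distinguishes them.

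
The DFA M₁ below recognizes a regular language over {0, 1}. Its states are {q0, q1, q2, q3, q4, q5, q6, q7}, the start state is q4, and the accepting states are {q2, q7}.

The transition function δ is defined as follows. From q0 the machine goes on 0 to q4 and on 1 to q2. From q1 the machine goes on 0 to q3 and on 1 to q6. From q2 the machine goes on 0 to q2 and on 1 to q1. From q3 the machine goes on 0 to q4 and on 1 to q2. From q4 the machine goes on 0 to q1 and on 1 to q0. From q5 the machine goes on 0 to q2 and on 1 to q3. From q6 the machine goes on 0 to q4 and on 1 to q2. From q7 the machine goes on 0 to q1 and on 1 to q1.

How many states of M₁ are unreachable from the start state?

No path from q4 leads to q5, q7; the other 6 states are all reachable.

2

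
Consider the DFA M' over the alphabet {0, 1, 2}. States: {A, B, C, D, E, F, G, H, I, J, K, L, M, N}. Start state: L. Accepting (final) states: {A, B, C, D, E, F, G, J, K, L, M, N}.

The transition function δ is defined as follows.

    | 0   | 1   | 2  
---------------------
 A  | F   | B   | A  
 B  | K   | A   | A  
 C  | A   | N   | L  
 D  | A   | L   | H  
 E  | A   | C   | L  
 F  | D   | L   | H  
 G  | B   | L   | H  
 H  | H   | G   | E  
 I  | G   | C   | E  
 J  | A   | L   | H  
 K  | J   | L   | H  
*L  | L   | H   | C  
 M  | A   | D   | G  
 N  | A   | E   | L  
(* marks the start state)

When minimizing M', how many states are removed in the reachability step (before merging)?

BFS from L reaches {A, B, C, D, E, F, G, H, J, K, L, N}; the 2 state(s) I, M are never visited.

2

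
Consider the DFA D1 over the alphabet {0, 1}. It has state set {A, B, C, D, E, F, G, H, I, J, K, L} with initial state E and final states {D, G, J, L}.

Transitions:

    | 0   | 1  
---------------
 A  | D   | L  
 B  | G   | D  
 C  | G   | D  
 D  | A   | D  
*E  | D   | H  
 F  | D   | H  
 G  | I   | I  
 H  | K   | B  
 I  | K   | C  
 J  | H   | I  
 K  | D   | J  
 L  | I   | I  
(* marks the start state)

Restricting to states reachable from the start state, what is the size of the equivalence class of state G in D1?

Reachable states from the start: {A,B,C,D,E,G,H,I,J,K,L}. Unreachable: {F} — drop them.
Initial partition by acceptance: {D,G,J,L} | {A,B,C,E,H,I,K}.
On input 1, block {D,G,J,L} splits into {G,J,L} and {D}.
Refine {A,B,C,E,H,I,K} on symbol 0: members go to different blocks, giving {A,E,K} and {B,C} and {H,I}.
Split {A,E,K} by δ(·,1) → {A,K} and {E}.
No further refinement is possible. Final partition (6 blocks): {G,J,L} | {A,K} | {D} | {B,C} | {H,I} | {E}.
The equivalence class containing G is {G,J,L}, of size 3.

3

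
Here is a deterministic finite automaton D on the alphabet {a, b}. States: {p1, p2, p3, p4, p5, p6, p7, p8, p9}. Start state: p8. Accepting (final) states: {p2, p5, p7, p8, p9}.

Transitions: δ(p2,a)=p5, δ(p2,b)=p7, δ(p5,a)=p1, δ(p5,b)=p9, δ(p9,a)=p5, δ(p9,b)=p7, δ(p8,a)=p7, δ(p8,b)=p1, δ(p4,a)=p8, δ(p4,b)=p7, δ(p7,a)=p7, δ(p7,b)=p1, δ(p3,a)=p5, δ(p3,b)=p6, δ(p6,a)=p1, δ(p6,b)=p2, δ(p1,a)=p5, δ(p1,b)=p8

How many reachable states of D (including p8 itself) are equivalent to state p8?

Reachable states from the start: {p1,p5,p7,p8,p9}. Unreachable: {p2,p3,p4,p6} — drop them.
P0 = {p5,p7,p8,p9} | {p1}.
Refine {p5,p7,p8,p9} on symbol a: members go to different blocks, giving {p7,p8,p9} and {p5}.
Split {p7,p8,p9} by δ(·,a) → {p7,p8} and {p9}.
Stable partition: {p7,p8} | {p1} | {p5} | {p9} — 4 equivalence classes.
The equivalence class containing p8 is {p7,p8}, of size 2.

2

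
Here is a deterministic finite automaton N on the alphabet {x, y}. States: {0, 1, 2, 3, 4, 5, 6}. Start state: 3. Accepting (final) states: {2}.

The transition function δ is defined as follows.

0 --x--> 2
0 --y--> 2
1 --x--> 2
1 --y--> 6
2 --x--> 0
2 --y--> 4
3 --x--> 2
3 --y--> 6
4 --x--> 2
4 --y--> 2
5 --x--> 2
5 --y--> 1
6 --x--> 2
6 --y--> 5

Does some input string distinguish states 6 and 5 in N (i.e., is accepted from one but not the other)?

No

Every state is reachable, so we keep all 7.
P0 = {2} | {0,1,3,4,5,6}.
Refine {0,1,3,4,5,6} on symbol y: members go to different blocks, giving {1,3,5,6} and {0,4}.
The partition is now stable with 3 blocks: {2} | {1,3,5,6} | {0,4}.
6 and 5 lie in the same block of the stable partition, so they are equivalent — no string distinguishes them.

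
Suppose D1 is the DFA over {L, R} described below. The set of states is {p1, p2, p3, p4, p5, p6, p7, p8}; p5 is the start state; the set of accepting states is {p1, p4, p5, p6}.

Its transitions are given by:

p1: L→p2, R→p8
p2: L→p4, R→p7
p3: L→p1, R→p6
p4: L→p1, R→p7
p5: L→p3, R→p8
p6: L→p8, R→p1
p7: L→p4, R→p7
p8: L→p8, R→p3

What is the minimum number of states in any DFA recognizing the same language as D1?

7

P0 = {p1,p4,p5,p6} | {p2,p3,p7,p8}.
On input L, block {p1,p4,p5,p6} splits into {p1,p5,p6} and {p4}.
Split {p1,p5,p6} by δ(·,R) → {p1,p5} and {p6}.
Split {p2,p3,p7,p8} by δ(·,L) → {p2,p7} and {p3} and {p8}.
On input L, block {p1,p5} splits into {p1} and {p5}.
No further refinement is possible. Final partition (7 blocks): {p1} | {p2,p7} | {p4} | {p6} | {p3} | {p8} | {p5}.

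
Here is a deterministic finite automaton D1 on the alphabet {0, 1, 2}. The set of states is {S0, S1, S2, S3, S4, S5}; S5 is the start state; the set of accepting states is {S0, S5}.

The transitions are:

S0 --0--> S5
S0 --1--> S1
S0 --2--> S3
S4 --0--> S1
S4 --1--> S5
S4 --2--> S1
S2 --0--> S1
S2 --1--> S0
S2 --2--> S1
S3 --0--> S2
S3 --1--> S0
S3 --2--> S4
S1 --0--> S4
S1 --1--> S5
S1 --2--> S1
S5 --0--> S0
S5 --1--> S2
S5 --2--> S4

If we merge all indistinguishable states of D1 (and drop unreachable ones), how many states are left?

Initial partition by acceptance: {S0,S5} | {S1,S2,S3,S4}.
Stable partition: {S0,S5} | {S1,S2,S3,S4} — 2 equivalence classes.

2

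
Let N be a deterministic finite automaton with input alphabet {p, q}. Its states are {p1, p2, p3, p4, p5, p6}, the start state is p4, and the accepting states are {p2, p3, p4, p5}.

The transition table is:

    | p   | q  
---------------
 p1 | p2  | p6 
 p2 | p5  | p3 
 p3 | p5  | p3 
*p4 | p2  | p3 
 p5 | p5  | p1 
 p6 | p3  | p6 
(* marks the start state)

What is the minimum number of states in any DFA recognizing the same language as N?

4

Every state is reachable, so we keep all 6.
Initial partition by acceptance: {p2,p3,p4,p5} | {p1,p6}.
On input q, block {p2,p3,p4,p5} splits into {p2,p3,p4} and {p5}.
On input p, block {p2,p3,p4} splits into {p2,p3} and {p4}.
Stable partition: {p2,p3} | {p1,p6} | {p5} | {p4} — 4 equivalence classes.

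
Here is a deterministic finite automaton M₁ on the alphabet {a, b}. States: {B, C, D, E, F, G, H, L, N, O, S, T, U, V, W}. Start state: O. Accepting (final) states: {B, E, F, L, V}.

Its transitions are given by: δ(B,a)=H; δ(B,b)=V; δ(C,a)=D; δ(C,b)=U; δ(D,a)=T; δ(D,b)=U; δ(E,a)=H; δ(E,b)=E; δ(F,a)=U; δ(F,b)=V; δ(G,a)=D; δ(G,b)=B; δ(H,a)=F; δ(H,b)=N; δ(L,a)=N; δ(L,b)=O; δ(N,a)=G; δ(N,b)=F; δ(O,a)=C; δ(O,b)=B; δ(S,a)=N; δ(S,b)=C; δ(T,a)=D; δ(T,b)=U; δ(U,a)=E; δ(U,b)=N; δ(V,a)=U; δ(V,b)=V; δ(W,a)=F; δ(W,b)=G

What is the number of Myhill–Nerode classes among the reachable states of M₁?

States {L,S,W} cannot be reached from the start state, so discard them.
P0 = {B,E,F,V} | {C,D,G,H,N,O,T,U}.
Split {C,D,G,H,N,O,T,U} by δ(·,a) → {C,D,G,N,O,T} and {H,U}.
On input b, block {C,D,G,N,O,T} splits into {G,N,O} and {C,D,T}.
On input a, block {G,N,O} splits into {G,O} and {N}.
No further refinement is possible. Final partition (5 blocks): {B,E,F,V} | {G,O} | {H,U} | {C,D,T} | {N}.

5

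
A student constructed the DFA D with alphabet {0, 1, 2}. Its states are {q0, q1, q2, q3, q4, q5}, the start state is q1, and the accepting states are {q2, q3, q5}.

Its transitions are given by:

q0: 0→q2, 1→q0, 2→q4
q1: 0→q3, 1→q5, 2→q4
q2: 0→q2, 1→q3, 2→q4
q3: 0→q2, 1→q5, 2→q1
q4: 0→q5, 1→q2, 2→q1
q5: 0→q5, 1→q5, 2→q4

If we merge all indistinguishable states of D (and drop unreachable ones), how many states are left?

2

First remove the unreachable states {q0}; 5 states remain.
Start with accepting vs non-accepting: {q2,q3,q5} | {q1,q4}.
No further refinement is possible. Final partition (2 blocks): {q2,q3,q5} | {q1,q4}.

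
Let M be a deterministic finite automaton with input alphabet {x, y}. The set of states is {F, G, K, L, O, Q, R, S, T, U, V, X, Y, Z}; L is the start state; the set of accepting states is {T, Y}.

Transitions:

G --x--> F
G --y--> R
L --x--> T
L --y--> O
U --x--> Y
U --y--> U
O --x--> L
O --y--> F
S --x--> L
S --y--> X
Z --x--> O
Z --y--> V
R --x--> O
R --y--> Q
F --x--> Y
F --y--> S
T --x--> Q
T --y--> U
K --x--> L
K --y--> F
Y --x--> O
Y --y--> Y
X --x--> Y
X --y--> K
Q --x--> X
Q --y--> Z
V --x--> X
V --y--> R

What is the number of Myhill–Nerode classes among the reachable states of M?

8

Reachable states from the start: {F,K,L,O,Q,R,S,T,U,V,X,Y,Z}. Unreachable: {G} — drop them.
P0 = {T,Y} | {F,K,L,O,Q,R,S,U,V,X,Z}.
On input y, block {T,Y} splits into {Y} and {T}.
Split {F,K,L,O,Q,R,S,U,V,X,Z} by δ(·,x) → {K,O,Q,R,S,V,Z} and {F,U,X} and {L}.
On input x, block {K,O,Q,R,S,V,Z} splits into {K,O,S} and {R,Z} and {Q,V}.
Split {F,U,X} by δ(·,y) → {F,X} and {U}.
No further refinement is possible. Final partition (8 blocks): {Y} | {K,O,S} | {T} | {F,X} | {L} | {R,Z} | {Q,V} | {U}.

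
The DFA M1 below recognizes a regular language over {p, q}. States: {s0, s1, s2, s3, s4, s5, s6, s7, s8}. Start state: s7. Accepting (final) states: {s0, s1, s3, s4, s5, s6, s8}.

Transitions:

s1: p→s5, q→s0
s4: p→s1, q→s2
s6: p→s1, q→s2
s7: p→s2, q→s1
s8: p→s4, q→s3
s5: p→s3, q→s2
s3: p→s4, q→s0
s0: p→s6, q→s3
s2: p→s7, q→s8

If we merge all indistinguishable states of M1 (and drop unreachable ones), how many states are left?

All states are reachable from the start state.
P0 = {s0,s1,s3,s4,s5,s6,s8} | {s2,s7}.
Split {s0,s1,s3,s4,s5,s6,s8} by δ(·,q) → {s0,s1,s3,s8} and {s4,s5,s6}.
No further refinement is possible. Final partition (3 blocks): {s0,s1,s3,s8} | {s2,s7} | {s4,s5,s6}.

3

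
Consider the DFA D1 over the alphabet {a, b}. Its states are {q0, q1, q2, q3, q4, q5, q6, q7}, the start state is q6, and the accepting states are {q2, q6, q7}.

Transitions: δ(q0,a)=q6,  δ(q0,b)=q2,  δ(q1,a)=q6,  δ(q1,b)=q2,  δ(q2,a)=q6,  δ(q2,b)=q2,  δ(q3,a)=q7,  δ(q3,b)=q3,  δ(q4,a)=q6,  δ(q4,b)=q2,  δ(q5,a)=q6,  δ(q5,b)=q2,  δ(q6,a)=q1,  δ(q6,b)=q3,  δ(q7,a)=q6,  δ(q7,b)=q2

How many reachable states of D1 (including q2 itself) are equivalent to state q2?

Reachable states from the start: {q1,q2,q3,q6,q7}. Unreachable: {q0,q4,q5} — drop them.
P0 = {q2,q6,q7} | {q1,q3}.
Refine {q2,q6,q7} on symbol a: members go to different blocks, giving {q2,q7} and {q6}.
Refine {q1,q3} on symbol a: members go to different blocks, giving {q1} and {q3}.
Stable partition: {q2,q7} | {q1} | {q6} | {q3} — 4 equivalence classes.
The equivalence class containing q2 is {q2,q7}, of size 2.

2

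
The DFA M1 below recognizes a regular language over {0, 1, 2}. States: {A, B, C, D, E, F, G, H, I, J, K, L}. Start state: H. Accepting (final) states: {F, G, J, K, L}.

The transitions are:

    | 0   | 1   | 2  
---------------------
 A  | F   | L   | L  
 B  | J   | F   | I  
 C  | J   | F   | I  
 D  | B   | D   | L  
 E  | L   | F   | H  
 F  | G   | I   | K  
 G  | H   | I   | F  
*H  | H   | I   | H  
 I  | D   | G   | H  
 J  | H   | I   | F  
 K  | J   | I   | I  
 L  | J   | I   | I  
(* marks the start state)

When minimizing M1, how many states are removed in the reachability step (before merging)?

3

No path from H leads to A, C, E; the other 9 states are all reachable.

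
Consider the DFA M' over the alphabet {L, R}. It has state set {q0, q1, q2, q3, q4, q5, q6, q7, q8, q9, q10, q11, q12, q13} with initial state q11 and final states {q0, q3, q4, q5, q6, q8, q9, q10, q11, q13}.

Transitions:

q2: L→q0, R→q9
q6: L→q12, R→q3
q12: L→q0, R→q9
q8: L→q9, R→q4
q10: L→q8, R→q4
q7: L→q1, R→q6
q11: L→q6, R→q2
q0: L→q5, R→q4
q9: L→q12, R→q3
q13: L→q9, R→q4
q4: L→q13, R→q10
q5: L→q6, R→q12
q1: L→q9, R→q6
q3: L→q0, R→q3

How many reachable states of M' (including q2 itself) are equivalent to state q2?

2

First remove the unreachable states {q1,q7}; 12 states remain.
Initial partition by acceptance: {q0,q3,q4,q5,q6,q8,q9,q10,q11,q13} | {q2,q12}.
On input L, block {q0,q3,q4,q5,q6,q8,q9,q10,q11,q13} splits into {q0,q3,q4,q5,q8,q10,q11,q13} and {q6,q9}.
Refine {q0,q3,q4,q5,q8,q10,q11,q13} on symbol L: members go to different blocks, giving {q0,q3,q4,q10} and {q5,q8,q11,q13}.
Split {q0,q3,q4,q10} by δ(·,L) → {q0,q4,q10} and {q3}.
On input R, block {q5,q8,q11,q13} splits into {q5,q11} and {q8,q13}.
Split {q0,q4,q10} by δ(·,L) → {q4,q10} and {q0}.
Stable partition: {q4,q10} | {q2,q12} | {q6,q9} | {q5,q11} | {q3} | {q8,q13} | {q0} — 7 equivalence classes.
State q2 belongs to the block {q2,q12}, which has 2 states.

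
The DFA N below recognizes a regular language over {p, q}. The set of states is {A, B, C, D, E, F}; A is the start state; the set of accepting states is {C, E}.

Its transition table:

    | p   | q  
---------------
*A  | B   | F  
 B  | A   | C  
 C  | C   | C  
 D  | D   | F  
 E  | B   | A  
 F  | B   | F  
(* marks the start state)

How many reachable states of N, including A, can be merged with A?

2

First remove the unreachable states {D,E}; 4 states remain.
Initial partition by acceptance: {C} | {A,B,F}.
On input q, block {A,B,F} splits into {A,F} and {B}.
No further refinement is possible. Final partition (3 blocks): {C} | {A,F} | {B}.
The equivalence class containing A is {A,F}, of size 2.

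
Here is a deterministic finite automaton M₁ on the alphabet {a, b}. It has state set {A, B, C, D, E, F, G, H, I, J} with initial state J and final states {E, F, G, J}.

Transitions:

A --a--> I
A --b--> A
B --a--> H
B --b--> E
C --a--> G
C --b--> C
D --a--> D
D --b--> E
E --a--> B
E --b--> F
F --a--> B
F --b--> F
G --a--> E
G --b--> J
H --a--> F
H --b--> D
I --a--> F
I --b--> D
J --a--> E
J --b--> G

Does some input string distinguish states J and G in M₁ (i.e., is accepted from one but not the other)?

First remove the unreachable states {A,C,I}; 7 states remain.
Initial partition by acceptance: {E,F,G,J} | {B,D,H}.
Refine {E,F,G,J} on symbol a: members go to different blocks, giving {E,F} and {G,J}.
On input a, block {B,D,H} splits into {B,D} and {H}.
Split {B,D} by δ(·,a) → {B} and {D}.
No further refinement is possible. Final partition (5 blocks): {E,F} | {B} | {G,J} | {H} | {D}.
J and G lie in the same block of the stable partition, so they are equivalent — no string distinguishes them.

No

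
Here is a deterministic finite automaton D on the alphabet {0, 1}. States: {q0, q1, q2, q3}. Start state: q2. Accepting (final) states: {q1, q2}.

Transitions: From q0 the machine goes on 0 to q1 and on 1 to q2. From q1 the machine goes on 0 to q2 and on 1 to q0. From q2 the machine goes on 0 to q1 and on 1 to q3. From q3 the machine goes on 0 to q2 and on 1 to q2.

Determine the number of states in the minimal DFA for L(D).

Every state is reachable, so we keep all 4.
Start with accepting vs non-accepting: {q1,q2} | {q0,q3}.
The partition is now stable with 2 blocks: {q1,q2} | {q0,q3}.

2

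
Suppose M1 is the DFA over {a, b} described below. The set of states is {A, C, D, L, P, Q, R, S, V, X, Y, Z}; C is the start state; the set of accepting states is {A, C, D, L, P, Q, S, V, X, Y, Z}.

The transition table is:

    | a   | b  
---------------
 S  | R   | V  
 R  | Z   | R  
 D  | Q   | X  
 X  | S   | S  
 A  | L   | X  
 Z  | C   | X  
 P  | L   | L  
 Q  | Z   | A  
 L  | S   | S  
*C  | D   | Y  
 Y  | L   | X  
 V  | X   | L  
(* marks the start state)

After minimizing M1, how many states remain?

6

States {P} cannot be reached from the start state, so discard them.
Initial partition by acceptance: {A,C,D,L,Q,S,V,X,Y,Z} | {R}.
On input a, block {A,C,D,L,Q,S,V,X,Y,Z} splits into {A,C,D,L,Q,V,X,Y,Z} and {S}.
Split {A,C,D,L,Q,V,X,Y,Z} by δ(·,a) → {A,C,D,Q,V,Y,Z} and {L,X}.
Split {A,C,D,Q,V,Y,Z} by δ(·,a) → {C,D,Q,Z} and {A,V,Y}.
Split {C,D,Q,Z} by δ(·,b) → {C,Q} and {D,Z}.
No further refinement is possible. Final partition (6 blocks): {C,Q} | {R} | {S} | {L,X} | {A,V,Y} | {D,Z}.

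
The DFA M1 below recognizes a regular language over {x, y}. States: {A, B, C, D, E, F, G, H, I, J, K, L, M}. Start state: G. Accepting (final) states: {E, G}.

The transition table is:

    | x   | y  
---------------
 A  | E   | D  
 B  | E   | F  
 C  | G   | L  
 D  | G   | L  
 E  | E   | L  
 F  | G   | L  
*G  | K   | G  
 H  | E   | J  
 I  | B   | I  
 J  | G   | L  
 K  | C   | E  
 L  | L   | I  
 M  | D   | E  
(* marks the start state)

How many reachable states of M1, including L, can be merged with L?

States {A,D,H,J,M} cannot be reached from the start state, so discard them.
Initial partition by acceptance: {E,G} | {B,C,F,I,K,L}.
On input x, block {E,G} splits into {E} and {G}.
On input x, block {B,C,F,I,K,L} splits into {I,K,L} and {C,F} and {B}.
Split {I,K,L} by δ(·,x) → {I} and {K} and {L}.
The partition is now stable with 7 blocks: {E} | {I} | {G} | {C,F} | {B} | {K} | {L}.
State L belongs to the block {L}, which has 1 states.

1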